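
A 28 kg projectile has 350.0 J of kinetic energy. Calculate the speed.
v = √(2·KE/m) = √(2·350.0/28) = 5.0 m/s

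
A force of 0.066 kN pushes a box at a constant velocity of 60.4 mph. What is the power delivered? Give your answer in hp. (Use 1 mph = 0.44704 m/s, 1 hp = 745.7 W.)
Convert to SI: F = 66.0 N, v = 27.0012 m/s
P = Fv = (66.0)(27.0012) = 1782.08 W = 2.39 hp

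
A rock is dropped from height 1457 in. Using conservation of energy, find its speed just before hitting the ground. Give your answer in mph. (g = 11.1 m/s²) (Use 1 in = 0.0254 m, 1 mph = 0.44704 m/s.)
Convert to SI: h = 37.0078 m
mgh = ½mv² ⇒ v = √(2gh) = √(2·11.1·37.0078) = 28.6631 m/s = 64.12 mph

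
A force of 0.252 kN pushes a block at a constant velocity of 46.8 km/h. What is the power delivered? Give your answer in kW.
Convert to SI: F = 252.0 N, v = 13.0 m/s
P = Fv = (252.0)(13.0) = 3276.0 W = 3.276 kW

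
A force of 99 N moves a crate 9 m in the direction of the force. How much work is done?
W = F·d = (99)(9) = 891.0 J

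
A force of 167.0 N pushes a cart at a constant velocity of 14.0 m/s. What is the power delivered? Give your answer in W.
P = Fv = (167.0)(14.0) = 2338 W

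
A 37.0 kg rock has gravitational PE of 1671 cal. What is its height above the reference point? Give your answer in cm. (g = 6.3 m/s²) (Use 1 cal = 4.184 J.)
Convert to SI: m = 37.0 kg, PE = 6991.46 J
h = PE/(mg) = 6991.46/(37.0·6.3) = 29.9934 m = 2999 cm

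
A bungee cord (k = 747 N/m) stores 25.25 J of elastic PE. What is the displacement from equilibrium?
x = √(2·PE/k) = √(2·25.25/747) = 0.26 m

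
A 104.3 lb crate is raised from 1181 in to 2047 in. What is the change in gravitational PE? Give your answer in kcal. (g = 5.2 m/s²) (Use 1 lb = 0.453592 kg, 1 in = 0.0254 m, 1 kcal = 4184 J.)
Convert to SI: m = 47.3096 kg, Δh = 21.9964 m
ΔPE = mgΔh = (47.3096)(5.2)(21.9964) = 5411.34 J = 1.293 kcal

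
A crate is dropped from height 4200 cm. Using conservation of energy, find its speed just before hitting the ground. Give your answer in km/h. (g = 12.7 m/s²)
Convert to SI: h = 42.0 m
mgh = ½mv² ⇒ v = √(2gh) = √(2·12.7·42.0) = 32.6619 m/s = 117.6 km/h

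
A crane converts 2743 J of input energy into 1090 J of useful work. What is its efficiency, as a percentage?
η = W_out/W_in = 1090/2743 = 39.74%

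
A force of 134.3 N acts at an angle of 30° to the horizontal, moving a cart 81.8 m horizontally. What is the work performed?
W = F·d·cosθ = (134.3)(81.8)cos(30°) = 9514 J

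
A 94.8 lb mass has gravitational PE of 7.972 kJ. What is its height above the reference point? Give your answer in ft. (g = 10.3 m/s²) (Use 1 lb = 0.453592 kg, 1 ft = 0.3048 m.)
Convert to SI: m = 43.0005 kg, PE = 7972.0 J
h = PE/(mg) = 7972.0/(43.0005·10.3) = 17.9993 m = 59.05 ft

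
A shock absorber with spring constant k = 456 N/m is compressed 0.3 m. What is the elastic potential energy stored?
PE = ½kx² = ½(456)(0.3)² = 20.52 J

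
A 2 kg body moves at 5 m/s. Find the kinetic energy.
KE = ½mv² = ½(2)(5)² = 25.0 J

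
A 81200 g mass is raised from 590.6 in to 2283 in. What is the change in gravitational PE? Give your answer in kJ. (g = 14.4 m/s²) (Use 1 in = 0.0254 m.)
Convert to SI: m = 81.2 kg, Δh = 42.987 m
ΔPE = mgΔh = (81.2)(14.4)(42.987) = 50263.8 J = 50.26 kJ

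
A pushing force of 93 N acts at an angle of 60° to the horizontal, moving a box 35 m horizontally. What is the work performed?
W = F·d·cosθ = (93)(35)cos(60°) = 1628 J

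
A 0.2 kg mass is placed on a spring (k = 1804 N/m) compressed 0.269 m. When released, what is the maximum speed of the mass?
½kx² = ½mv² ⇒ v = x√(k/m) = (0.269)√(1804/0.2) = 25.55 m/s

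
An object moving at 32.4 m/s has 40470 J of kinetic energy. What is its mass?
m = 2·KE/v² = 2·40470/(32.4)² = 77.1 kg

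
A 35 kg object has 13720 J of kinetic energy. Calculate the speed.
v = √(2·KE/m) = √(2·13720/35) = 28.0 m/s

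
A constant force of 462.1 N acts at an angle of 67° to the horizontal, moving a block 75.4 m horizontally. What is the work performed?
W = F·d·cosθ = (462.1)(75.4)cos(67°) = 13610 J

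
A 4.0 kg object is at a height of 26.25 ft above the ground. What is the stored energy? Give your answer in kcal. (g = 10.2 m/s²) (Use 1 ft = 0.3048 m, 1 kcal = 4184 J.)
Convert to SI: m = 4.0 kg, h = 8.001 m
PE = mgh = (4.0)(10.2)(8.001) = 326.441 J = 0.07802 kcal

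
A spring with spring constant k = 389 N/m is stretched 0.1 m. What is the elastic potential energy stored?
PE = ½kx² = ½(389)(0.1)² = 1.945 J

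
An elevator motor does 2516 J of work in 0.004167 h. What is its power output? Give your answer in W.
Convert to SI: W = 2516.0 J, t = 15.0012 s
P = W/t = 2516.0/15.0012 = 167.7 W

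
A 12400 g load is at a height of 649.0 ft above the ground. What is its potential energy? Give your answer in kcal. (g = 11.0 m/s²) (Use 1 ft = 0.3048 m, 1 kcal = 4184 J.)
Convert to SI: m = 12.4 kg, h = 197.815 m
PE = mgh = (12.4)(11.0)(197.815) = 26982.0 J = 6.449 kcal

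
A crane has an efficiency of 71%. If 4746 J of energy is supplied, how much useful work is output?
W_out = η·W_in = 0.71·4746 = 3369.66 J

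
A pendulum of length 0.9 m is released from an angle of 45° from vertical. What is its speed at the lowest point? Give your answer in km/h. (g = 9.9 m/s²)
h = L(1 − cosθ) = 0.9(1 − cos45°) = 0.263604 m
v = √(2gh) = √(2·9.9·0.263604) = 2.28459 m/s = 8.225 km/h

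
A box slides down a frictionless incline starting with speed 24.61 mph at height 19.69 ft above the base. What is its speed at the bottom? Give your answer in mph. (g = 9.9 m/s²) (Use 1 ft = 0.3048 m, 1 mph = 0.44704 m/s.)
Convert to SI: v₀ = 11.0017 m/s, h = 6.00151 m
½mv₀² + mgh = ½mv² ⇒ v = √(v₀² + 2gh) = √(11.0017² + 2·9.9·6.00151) = 15.4876 m/s = 34.64 mph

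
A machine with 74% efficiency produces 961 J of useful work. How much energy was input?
W_in = W_out/η = 961/0.74 = 1299 J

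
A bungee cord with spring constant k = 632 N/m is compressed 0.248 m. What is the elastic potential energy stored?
PE = ½kx² = ½(632)(0.248)² = 19.44 J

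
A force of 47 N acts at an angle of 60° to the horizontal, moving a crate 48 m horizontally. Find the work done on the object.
W = F·d·cosθ = (47)(48)cos(60°) = 1128 J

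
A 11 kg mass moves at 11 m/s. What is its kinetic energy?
KE = ½mv² = ½(11)(11)² = 665.5 J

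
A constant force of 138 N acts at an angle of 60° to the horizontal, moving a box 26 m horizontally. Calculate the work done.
W = F·d·cosθ = (138)(26)cos(60°) = 1794 J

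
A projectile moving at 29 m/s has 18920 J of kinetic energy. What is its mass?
m = 2·KE/v² = 2·18920/(29)² = 44.99 kg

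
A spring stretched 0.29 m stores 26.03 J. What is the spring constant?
k = 2·PE/x² = 2·26.03/(0.29)² = 619.0 N/m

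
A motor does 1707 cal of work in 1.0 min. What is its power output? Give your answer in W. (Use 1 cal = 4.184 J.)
Convert to SI: W = 7142.09 J, t = 60.0 s
P = W/t = 7142.09/60.0 = 119.0 W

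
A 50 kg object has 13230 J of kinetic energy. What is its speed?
v = √(2·KE/m) = √(2·13230/50) = 23.0 m/s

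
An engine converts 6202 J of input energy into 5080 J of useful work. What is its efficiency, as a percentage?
η = W_out/W_in = 5080/6202 = 81.91%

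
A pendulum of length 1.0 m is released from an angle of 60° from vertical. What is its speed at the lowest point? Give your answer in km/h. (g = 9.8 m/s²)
h = L(1 − cosθ) = 1.0(1 − cos60°) = 0.5 m
v = √(2gh) = √(2·9.8·0.5) = 3.1305 m/s = 11.27 km/h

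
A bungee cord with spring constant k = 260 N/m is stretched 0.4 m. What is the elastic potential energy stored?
PE = ½kx² = ½(260)(0.4)² = 20.8 J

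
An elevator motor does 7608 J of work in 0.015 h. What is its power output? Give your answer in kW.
Convert to SI: W = 7608.0 J, t = 54.0 s
P = W/t = 7608.0/54.0 = 140.889 W = 0.1409 kW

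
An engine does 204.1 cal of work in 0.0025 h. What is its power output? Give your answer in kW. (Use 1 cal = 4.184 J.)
Convert to SI: W = 853.954 J, t = 9.0 s
P = W/t = 853.954/9.0 = 94.8838 W = 0.09488 kW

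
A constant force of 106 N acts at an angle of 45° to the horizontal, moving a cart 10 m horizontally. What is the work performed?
W = F·d·cosθ = (106)(10)cos(45°) = 749.5 J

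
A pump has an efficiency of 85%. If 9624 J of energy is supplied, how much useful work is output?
W_out = η·W_in = 0.85·9624 = 8180.4 J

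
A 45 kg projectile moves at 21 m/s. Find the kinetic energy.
KE = ½mv² = ½(45)(21)² = 9922.5 J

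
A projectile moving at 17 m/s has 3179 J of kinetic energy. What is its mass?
m = 2·KE/v² = 2·3179/(17)² = 22.0 kg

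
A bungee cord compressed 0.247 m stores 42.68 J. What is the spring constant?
k = 2·PE/x² = 2·42.68/(0.247)² = 1399 N/m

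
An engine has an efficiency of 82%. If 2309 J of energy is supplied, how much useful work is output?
W_out = η·W_in = 0.82·2309 = 1893.38 J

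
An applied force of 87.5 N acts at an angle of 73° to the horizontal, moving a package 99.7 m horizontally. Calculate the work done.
W = F·d·cosθ = (87.5)(99.7)cos(73°) = 2551 J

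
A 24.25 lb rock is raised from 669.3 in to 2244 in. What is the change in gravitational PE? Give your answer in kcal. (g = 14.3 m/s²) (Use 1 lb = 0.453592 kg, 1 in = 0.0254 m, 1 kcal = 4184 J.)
Convert to SI: m = 10.9996 kg, Δh = 39.9974 m
ΔPE = mgΔh = (10.9996)(14.3)(39.9974) = 6291.36 J = 1.504 kcal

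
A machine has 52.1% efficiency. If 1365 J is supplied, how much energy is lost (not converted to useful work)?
W_lost = W_in(1 − η) = 1365·(1 − 0.521) = 653.8 J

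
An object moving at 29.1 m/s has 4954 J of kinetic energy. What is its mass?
m = 2·KE/v² = 2·4954/(29.1)² = 11.7 kg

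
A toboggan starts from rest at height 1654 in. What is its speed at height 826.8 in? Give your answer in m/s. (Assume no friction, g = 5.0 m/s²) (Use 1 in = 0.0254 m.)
Convert to SI: h₁−h₂ = 21.0109 m
mgh₁ = mgh₂ + ½mv² ⇒ v = √(2g(h₁−h₂)) = √(2·5.0·21.0109) = 14.5 m/s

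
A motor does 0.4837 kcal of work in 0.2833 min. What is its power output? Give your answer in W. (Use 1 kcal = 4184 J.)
Convert to SI: W = 2023.8 J, t = 16.998 s
P = W/t = 2023.8/16.998 = 119.1 W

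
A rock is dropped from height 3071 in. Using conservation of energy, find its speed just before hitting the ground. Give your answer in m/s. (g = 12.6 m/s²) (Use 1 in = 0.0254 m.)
Convert to SI: h = 78.0034 m
mgh = ½mv² ⇒ v = √(2gh) = √(2·12.6·78.0034) = 44.34 m/s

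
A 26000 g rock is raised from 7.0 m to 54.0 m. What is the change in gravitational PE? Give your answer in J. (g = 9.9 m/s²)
Convert to SI: m = 26.0 kg, Δh = 47.0 m
ΔPE = mgΔh = (26.0)(9.9)(47.0) = 12100 J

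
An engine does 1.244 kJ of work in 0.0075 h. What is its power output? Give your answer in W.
Convert to SI: W = 1244.0 J, t = 27.0 s
P = W/t = 1244.0/27.0 = 46.07 W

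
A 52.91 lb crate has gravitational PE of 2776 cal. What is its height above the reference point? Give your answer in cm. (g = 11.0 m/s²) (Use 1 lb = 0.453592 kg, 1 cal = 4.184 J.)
Convert to SI: m = 23.9996 kg, PE = 11614.8 J
h = PE/(mg) = 11614.8/(23.9996·11.0) = 43.9962 m = 4400 cm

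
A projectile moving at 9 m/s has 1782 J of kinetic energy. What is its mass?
m = 2·KE/v² = 2·1782/(9)² = 44.0 kg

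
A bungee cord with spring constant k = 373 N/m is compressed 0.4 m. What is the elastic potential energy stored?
PE = ½kx² = ½(373)(0.4)² = 29.84 J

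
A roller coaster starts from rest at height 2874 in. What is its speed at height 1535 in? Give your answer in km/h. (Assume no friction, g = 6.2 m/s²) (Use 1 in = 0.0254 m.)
Convert to SI: h₁−h₂ = 34.0106 m
mgh₁ = mgh₂ + ½mv² ⇒ v = √(2g(h₁−h₂)) = √(2·6.2·34.0106) = 20.5361 m/s = 73.93 km/h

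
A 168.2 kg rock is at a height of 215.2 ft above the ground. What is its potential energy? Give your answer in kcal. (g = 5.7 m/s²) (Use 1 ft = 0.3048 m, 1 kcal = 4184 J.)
Convert to SI: m = 168.2 kg, h = 65.593 m
PE = mgh = (168.2)(5.7)(65.593) = 62886.6 J = 15.03 kcal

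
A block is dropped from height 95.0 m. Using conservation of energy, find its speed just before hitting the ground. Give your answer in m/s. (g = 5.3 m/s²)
mgh = ½mv² ⇒ v = √(2gh) = √(2·5.3·95.0) = 31.73 m/s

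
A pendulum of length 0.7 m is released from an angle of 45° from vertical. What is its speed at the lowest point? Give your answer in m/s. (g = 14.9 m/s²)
h = L(1 − cosθ) = 0.7(1 − cos45°) = 0.205025 m
v = √(2gh) = √(2·14.9·0.205025) = 2.472 m/s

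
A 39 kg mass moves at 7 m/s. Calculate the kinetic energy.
KE = ½mv² = ½(39)(7)² = 955.5 J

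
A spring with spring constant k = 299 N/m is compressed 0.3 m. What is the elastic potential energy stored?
PE = ½kx² = ½(299)(0.3)² = 13.46 J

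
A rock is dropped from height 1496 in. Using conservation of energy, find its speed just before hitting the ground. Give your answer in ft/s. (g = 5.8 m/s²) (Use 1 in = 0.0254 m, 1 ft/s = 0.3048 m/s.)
Convert to SI: h = 37.9984 m
mgh = ½mv² ⇒ v = √(2gh) = √(2·5.8·37.9984) = 20.9948 m/s = 68.88 ft/s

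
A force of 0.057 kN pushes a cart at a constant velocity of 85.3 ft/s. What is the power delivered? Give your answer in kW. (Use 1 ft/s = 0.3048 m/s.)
Convert to SI: F = 57.0 N, v = 25.9994 m/s
P = Fv = (57.0)(25.9994) = 1481.97 W = 1.482 kW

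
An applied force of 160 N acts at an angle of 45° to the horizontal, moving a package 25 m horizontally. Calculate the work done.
W = F·d·cosθ = (160)(25)cos(45°) = 2828 J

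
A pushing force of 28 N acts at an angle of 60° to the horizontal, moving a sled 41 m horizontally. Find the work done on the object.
W = F·d·cosθ = (28)(41)cos(60°) = 574.0 J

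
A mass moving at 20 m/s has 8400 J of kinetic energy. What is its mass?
m = 2·KE/v² = 2·8400/(20)² = 42.0 kg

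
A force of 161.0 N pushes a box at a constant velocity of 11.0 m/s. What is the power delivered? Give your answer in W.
P = Fv = (161.0)(11.0) = 1771 W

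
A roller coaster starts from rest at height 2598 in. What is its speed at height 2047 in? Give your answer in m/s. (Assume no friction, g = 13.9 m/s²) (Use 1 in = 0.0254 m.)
Convert to SI: h₁−h₂ = 13.9954 m
mgh₁ = mgh₂ + ½mv² ⇒ v = √(2g(h₁−h₂)) = √(2·13.9·13.9954) = 19.72 m/s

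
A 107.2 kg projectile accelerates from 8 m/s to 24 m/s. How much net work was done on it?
W = ΔKE = ½m(v₂² − v₁²) = ½(107.2)(24² − 8²) = 27443.2 J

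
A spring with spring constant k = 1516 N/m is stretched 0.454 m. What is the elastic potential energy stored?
PE = ½kx² = ½(1516)(0.454)² = 156.2 J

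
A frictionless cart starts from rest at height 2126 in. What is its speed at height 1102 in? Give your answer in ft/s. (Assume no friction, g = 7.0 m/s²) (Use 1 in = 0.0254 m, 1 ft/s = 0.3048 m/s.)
Convert to SI: h₁−h₂ = 26.0096 m
mgh₁ = mgh₂ + ½mv² ⇒ v = √(2g(h₁−h₂)) = √(2·7.0·26.0096) = 19.0823 m/s = 62.61 ft/s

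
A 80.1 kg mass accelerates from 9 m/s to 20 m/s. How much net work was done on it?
W = ΔKE = ½m(v₂² − v₁²) = ½(80.1)(20² − 9²) = 12775.95 J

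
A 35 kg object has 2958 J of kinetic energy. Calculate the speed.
v = √(2·KE/m) = √(2·2958/35) = 13.0 m/s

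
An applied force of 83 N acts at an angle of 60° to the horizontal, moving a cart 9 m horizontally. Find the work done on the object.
W = F·d·cosθ = (83)(9)cos(60°) = 373.5 J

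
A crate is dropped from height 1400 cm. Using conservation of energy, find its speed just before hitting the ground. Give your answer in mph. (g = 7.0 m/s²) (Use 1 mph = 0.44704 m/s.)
Convert to SI: h = 14.0 m
mgh = ½mv² ⇒ v = √(2gh) = √(2·7.0·14.0) = 14.0 m/s = 31.32 mph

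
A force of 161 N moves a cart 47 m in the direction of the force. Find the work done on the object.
W = F·d = (161)(47) = 7567 J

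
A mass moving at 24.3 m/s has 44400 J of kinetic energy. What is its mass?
m = 2·KE/v² = 2·44400/(24.3)² = 150.4 kg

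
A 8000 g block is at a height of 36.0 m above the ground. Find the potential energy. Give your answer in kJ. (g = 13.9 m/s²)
Convert to SI: m = 8.0 kg, h = 36.0 m
PE = mgh = (8.0)(13.9)(36.0) = 4003.2 J = 4.003 kJ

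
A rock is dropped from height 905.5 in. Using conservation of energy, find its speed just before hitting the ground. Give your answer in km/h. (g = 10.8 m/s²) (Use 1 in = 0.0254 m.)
Convert to SI: h = 22.9997 m
mgh = ½mv² ⇒ v = √(2gh) = √(2·10.8·22.9997) = 22.2889 m/s = 80.24 km/h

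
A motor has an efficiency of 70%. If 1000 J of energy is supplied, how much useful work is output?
W_out = η·W_in = 0.7·1000 = 700.0 J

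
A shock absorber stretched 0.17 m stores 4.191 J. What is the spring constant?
k = 2·PE/x² = 2·4.191/(0.17)² = 290.0 N/m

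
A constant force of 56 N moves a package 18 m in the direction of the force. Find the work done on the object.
W = F·d = (56)(18) = 1008 J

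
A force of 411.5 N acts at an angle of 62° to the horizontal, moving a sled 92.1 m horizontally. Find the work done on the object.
W = F·d·cosθ = (411.5)(92.1)cos(62°) = 17790 J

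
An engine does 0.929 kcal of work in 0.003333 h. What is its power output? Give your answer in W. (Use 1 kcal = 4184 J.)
Convert to SI: W = 3886.94 J, t = 11.9988 s
P = W/t = 3886.94/11.9988 = 323.9 W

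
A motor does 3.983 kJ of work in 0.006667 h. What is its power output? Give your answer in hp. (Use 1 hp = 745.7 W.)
Convert to SI: W = 3983.0 J, t = 24.0012 s
P = W/t = 3983.0/24.0012 = 165.95 W = 0.2225 hp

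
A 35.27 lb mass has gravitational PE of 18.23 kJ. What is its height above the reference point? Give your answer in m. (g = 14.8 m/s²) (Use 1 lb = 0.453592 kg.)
Convert to SI: m = 15.9982 kg, PE = 18230.0 J
h = PE/(mg) = 18230.0/(15.9982·14.8) = 76.99 m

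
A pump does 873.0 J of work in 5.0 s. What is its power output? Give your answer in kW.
P = W/t = 873.0/5.0 = 174.6 W = 0.1746 kW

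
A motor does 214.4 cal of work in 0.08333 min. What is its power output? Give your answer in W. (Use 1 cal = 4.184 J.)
Convert to SI: W = 897.05 J, t = 4.9998 s
P = W/t = 897.05/4.9998 = 179.4 W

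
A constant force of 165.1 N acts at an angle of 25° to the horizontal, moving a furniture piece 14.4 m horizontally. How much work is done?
W = F·d·cosθ = (165.1)(14.4)cos(25°) = 2155 J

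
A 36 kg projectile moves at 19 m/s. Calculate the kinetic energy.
KE = ½mv² = ½(36)(19)² = 6498.0 J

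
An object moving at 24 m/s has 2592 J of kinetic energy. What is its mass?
m = 2·KE/v² = 2·2592/(24)² = 9.0 kg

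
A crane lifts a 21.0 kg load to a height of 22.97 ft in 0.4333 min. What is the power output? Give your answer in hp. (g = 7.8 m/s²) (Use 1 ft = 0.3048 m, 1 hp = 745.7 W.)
Convert to SI: m = 21.0 kg, h = 7.00126 m, t = 25.998 s
P = mgh/t = (21.0)(7.8)(7.00126)/25.998 = 44.1113 W = 0.05915 hp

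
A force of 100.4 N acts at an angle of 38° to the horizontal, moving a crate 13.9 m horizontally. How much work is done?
W = F·d·cosθ = (100.4)(13.9)cos(38°) = 1100 J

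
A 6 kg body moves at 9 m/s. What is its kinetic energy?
KE = ½mv² = ½(6)(9)² = 243.0 J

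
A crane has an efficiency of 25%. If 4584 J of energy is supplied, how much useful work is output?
W_out = η·W_in = 0.25·4584 = 1146.0 J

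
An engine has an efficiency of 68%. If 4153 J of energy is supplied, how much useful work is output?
W_out = η·W_in = 0.68·4153 = 2824.04 J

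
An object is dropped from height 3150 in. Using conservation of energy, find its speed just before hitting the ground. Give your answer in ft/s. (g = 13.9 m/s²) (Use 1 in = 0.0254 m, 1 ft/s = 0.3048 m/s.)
Convert to SI: h = 80.01 m
mgh = ½mv² ⇒ v = √(2gh) = √(2·13.9·80.01) = 47.1623 m/s = 154.7 ft/s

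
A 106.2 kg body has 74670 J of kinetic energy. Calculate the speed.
v = √(2·KE/m) = √(2·74670/106.2) = 37.5 m/s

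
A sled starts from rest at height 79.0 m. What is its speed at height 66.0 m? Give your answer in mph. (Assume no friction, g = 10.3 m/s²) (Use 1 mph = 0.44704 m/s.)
mgh₁ = mgh₂ + ½mv² ⇒ v = √(2g(h₁−h₂)) = √(2·10.3·13.0) = 16.3646 m/s = 36.61 mph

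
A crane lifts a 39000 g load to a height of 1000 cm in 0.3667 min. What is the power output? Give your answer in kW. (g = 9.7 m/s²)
Convert to SI: m = 39.0 kg, h = 10.0 m, t = 22.002 s
P = mgh/t = (39.0)(9.7)(10.0)/22.002 = 171.939 W = 0.1719 kW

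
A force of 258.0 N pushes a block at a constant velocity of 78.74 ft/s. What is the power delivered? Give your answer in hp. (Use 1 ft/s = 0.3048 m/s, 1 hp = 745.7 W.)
Convert to SI: F = 258.0 N, v = 24.0 m/s
P = Fv = (258.0)(24.0) = 6191.99 W = 8.304 hp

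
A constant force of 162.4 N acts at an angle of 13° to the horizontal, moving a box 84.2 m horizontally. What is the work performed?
W = F·d·cosθ = (162.4)(84.2)cos(13°) = 13320 J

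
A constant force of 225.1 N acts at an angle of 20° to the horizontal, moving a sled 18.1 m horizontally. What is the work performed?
W = F·d·cosθ = (225.1)(18.1)cos(20°) = 3829 J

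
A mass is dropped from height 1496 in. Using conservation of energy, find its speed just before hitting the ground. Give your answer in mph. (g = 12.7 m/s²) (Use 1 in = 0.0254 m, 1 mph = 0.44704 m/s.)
Convert to SI: h = 37.9984 m
mgh = ½mv² ⇒ v = √(2gh) = √(2·12.7·37.9984) = 31.067 m/s = 69.49 mph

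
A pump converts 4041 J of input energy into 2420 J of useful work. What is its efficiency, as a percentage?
η = W_out/W_in = 2420/4041 = 59.89%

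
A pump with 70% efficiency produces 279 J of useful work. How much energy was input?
W_in = W_out/η = 279/0.7 = 398.6 J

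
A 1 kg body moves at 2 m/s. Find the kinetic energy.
KE = ½mv² = ½(1)(2)² = 2.0 J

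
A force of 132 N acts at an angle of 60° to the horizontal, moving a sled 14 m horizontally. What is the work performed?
W = F·d·cosθ = (132)(14)cos(60°) = 924.0 J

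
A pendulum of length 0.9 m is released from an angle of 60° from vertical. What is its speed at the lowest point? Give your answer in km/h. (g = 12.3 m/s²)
h = L(1 − cosθ) = 0.9(1 − cos60°) = 0.45 m
v = √(2gh) = √(2·12.3·0.45) = 3.32716 m/s = 11.98 km/h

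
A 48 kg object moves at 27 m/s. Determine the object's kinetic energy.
KE = ½mv² = ½(48)(27)² = 17496.0 J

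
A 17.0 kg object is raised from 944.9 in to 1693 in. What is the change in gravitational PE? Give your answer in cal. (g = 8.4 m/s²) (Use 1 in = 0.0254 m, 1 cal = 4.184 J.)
Convert to SI: m = 17.0 kg, Δh = 19.0017 m
ΔPE = mgΔh = (17.0)(8.4)(19.0017) = 2713.45 J = 648.5 cal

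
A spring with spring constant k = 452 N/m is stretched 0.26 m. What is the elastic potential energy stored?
PE = ½kx² = ½(452)(0.26)² = 15.28 J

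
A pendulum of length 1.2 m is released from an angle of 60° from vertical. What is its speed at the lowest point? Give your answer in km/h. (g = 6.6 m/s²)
h = L(1 − cosθ) = 1.2(1 − cos60°) = 0.6 m
v = √(2gh) = √(2·6.6·0.6) = 2.81425 m/s = 10.13 km/h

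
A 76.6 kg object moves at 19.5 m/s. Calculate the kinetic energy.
KE = ½mv² = ½(76.6)(19.5)² = 14560 J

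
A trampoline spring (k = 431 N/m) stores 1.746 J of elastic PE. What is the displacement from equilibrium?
x = √(2·PE/k) = √(2·1.746/431) = 0.09001 m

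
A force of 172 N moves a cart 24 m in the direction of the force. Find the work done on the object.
W = F·d = (172)(24) = 4128 J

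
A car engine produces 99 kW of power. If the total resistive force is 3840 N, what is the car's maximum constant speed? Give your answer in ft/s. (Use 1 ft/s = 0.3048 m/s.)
P = Fv ⇒ v = P/F = 99000 W/3840.0 N = 25.7813 m/s = 84.58 ft/s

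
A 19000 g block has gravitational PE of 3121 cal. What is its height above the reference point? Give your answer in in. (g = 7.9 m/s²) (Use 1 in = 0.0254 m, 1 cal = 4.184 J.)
Convert to SI: m = 19.0 kg, PE = 13058.3 J
h = PE/(mg) = 13058.3/(19.0·7.9) = 86.9971 m = 3425 in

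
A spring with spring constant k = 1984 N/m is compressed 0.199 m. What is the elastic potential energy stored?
PE = ½kx² = ½(1984)(0.199)² = 39.28 J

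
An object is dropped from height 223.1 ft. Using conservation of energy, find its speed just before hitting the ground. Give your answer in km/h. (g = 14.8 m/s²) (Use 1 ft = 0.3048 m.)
Convert to SI: h = 68.0009 m
mgh = ½mv² ⇒ v = √(2gh) = √(2·14.8·68.0009) = 44.8645 m/s = 161.5 km/h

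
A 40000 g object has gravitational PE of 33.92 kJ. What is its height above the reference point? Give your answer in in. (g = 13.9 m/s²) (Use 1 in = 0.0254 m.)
Convert to SI: m = 40.0 kg, PE = 33920.0 J
h = PE/(mg) = 33920.0/(40.0·13.9) = 61.0072 m = 2402 in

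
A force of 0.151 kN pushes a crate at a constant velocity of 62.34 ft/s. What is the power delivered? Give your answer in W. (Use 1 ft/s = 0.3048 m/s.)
Convert to SI: F = 151.0 N, v = 19.0012 m/s
P = Fv = (151.0)(19.0012) = 2869 W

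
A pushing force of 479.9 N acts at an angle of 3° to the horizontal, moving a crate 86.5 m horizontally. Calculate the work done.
W = F·d·cosθ = (479.9)(86.5)cos(3°) = 41450 J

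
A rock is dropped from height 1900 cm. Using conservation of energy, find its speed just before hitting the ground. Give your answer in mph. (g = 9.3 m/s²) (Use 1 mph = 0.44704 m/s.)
Convert to SI: h = 19.0 m
mgh = ½mv² ⇒ v = √(2gh) = √(2·9.3·19.0) = 18.7989 m/s = 42.05 mph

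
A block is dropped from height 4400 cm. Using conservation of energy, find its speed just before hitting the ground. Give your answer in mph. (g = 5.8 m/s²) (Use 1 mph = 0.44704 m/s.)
Convert to SI: h = 44.0 m
mgh = ½mv² ⇒ v = √(2gh) = √(2·5.8·44.0) = 22.592 m/s = 50.54 mph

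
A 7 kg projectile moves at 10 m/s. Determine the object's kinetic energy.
KE = ½mv² = ½(7)(10)² = 350.0 J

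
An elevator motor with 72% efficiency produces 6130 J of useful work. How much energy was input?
W_in = W_out/η = 6130/0.72 = 8514 J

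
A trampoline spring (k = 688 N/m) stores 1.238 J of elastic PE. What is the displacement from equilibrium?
x = √(2·PE/k) = √(2·1.238/688) = 0.05999 m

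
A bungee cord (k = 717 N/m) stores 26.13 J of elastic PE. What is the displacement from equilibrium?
x = √(2·PE/k) = √(2·26.13/717) = 0.27 m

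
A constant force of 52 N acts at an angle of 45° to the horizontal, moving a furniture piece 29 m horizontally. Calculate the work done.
W = F·d·cosθ = (52)(29)cos(45°) = 1066 J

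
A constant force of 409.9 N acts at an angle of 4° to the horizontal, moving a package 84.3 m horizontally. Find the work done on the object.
W = F·d·cosθ = (409.9)(84.3)cos(4°) = 34470 J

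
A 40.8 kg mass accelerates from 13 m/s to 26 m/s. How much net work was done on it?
W = ΔKE = ½m(v₂² − v₁²) = ½(40.8)(26² − 13²) = 10342.8 J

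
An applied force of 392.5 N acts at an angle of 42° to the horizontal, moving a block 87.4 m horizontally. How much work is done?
W = F·d·cosθ = (392.5)(87.4)cos(42°) = 25490 J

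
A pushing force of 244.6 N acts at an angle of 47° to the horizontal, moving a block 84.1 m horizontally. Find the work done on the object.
W = F·d·cosθ = (244.6)(84.1)cos(47°) = 14030 J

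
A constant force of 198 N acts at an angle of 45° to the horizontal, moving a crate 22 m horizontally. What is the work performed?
W = F·d·cosθ = (198)(22)cos(45°) = 3080 J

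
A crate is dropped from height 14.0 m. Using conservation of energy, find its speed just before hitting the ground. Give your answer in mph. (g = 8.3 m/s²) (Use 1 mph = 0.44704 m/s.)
mgh = ½mv² ⇒ v = √(2gh) = √(2·8.3·14.0) = 15.2447 m/s = 34.1 mph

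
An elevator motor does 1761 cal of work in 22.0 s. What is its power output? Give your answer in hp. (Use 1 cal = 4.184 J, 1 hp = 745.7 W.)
Convert to SI: W = 7368.02 J, t = 22.0 s
P = W/t = 7368.02/22.0 = 334.91 W = 0.4491 hp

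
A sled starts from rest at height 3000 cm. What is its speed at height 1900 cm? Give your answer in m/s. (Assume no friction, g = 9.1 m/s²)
Convert to SI: h₁−h₂ = 11.0 m
mgh₁ = mgh₂ + ½mv² ⇒ v = √(2g(h₁−h₂)) = √(2·9.1·11.0) = 14.15 m/s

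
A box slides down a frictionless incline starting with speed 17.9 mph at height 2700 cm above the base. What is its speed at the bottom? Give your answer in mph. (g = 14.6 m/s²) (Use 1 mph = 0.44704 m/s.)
Convert to SI: v₀ = 8.00202 m/s, h = 27.0 m
½mv₀² + mgh = ½mv² ⇒ v = √(v₀² + 2gh) = √(8.00202² + 2·14.6·27.0) = 29.1964 m/s = 65.31 mph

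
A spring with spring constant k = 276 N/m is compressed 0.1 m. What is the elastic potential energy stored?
PE = ½kx² = ½(276)(0.1)² = 1.38 J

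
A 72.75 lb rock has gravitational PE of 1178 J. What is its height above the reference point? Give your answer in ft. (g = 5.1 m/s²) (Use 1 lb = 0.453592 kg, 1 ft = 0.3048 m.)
Convert to SI: m = 32.9988 kg, PE = 1178.0 J
h = PE/(mg) = 1178.0/(32.9988·5.1) = 6.99966 m = 22.96 ft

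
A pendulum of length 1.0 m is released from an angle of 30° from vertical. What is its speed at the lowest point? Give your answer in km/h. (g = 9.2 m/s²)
h = L(1 − cosθ) = 1.0(1 − cos30°) = 0.133975 m
v = √(2gh) = √(2·9.2·0.133975) = 1.57007 m/s = 5.652 km/h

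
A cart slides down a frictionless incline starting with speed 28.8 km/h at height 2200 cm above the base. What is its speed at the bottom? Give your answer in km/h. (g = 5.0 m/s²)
Convert to SI: v₀ = 8.0 m/s, h = 22.0 m
½mv₀² + mgh = ½mv² ⇒ v = √(v₀² + 2gh) = √(8.0² + 2·5.0·22.0) = 16.8523 m/s = 60.67 km/h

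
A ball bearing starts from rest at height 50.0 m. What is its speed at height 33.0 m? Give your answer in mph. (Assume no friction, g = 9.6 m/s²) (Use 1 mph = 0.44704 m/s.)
mgh₁ = mgh₂ + ½mv² ⇒ v = √(2g(h₁−h₂)) = √(2·9.6·17.0) = 18.0665 m/s = 40.41 mph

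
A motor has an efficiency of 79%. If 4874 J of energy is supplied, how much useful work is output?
W_out = η·W_in = 0.79·4874 = 3850.46 J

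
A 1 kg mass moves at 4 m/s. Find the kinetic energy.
KE = ½mv² = ½(1)(4)² = 8.0 J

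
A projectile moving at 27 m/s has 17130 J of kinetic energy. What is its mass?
m = 2·KE/v² = 2·17130/(27)² = 47.0 kg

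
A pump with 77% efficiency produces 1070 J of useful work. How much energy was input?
W_in = W_out/η = 1070/0.77 = 1390 J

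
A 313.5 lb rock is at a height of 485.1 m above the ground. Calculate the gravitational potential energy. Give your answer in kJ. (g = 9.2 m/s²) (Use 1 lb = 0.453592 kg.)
Convert to SI: m = 142.201 kg, h = 485.1 m
PE = mgh = (142.201)(9.2)(485.1) = 634632 J = 634.6 kJ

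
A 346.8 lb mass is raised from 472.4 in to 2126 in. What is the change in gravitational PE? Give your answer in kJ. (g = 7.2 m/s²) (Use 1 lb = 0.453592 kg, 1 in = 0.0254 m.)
Convert to SI: m = 157.306 kg, Δh = 42.0014 m
ΔPE = mgΔh = (157.306)(7.2)(42.0014) = 47570.9 J = 47.57 kJ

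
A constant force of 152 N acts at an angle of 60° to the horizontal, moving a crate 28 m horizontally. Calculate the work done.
W = F·d·cosθ = (152)(28)cos(60°) = 2128 J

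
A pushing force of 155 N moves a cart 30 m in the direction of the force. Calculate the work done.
W = F·d = (155)(30) = 4650 J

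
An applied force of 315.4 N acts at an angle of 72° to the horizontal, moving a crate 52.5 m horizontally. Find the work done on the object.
W = F·d·cosθ = (315.4)(52.5)cos(72°) = 5117 J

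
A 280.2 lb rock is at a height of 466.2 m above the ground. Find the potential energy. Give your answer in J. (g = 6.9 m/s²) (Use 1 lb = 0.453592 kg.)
Convert to SI: m = 127.096 kg, h = 466.2 m
PE = mgh = (127.096)(6.9)(466.2) = 408800 J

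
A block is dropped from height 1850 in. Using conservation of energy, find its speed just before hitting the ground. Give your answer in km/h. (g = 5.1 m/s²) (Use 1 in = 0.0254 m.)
Convert to SI: h = 46.99 m
mgh = ½mv² ⇒ v = √(2gh) = √(2·5.1·46.99) = 21.8929 m/s = 78.81 km/h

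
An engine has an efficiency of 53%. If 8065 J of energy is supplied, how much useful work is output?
W_out = η·W_in = 0.53·8065 = 4274.45 J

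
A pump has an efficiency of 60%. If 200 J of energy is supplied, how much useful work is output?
W_out = η·W_in = 0.6·200 = 120.0 J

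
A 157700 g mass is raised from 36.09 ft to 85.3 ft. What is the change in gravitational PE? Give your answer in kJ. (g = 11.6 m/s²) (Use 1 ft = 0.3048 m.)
Convert to SI: m = 157.7 kg, Δh = 14.9992 m
ΔPE = mgΔh = (157.7)(11.6)(14.9992) = 27438.4 J = 27.44 kJ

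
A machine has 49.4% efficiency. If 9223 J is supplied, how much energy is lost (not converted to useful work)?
W_lost = W_in(1 − η) = 9223·(1 − 0.494) = 4667 J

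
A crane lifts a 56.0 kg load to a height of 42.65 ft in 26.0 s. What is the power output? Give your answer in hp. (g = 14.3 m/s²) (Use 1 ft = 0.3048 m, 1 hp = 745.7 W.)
Convert to SI: m = 56.0 kg, h = 12.9997 m, t = 26.0 s
P = mgh/t = (56.0)(14.3)(12.9997)/26.0 = 400.391 W = 0.5369 hp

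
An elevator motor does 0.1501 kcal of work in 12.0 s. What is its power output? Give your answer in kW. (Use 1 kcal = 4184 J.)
Convert to SI: W = 628.018 J, t = 12.0 s
P = W/t = 628.018/12.0 = 52.3349 W = 0.05233 kW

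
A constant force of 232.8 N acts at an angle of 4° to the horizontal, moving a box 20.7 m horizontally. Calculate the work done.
W = F·d·cosθ = (232.8)(20.7)cos(4°) = 4807 J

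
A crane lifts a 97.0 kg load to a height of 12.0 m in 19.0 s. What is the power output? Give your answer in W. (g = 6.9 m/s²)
P = mgh/t = (97.0)(6.9)(12.0)/19.0 = 422.7 W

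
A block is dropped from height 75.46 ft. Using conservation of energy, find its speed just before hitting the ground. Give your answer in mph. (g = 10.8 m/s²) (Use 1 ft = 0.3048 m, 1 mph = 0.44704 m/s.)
Convert to SI: h = 23.0002 m
mgh = ½mv² ⇒ v = √(2gh) = √(2·10.8·23.0002) = 22.2891 m/s = 49.86 mph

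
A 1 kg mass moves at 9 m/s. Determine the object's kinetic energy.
KE = ½mv² = ½(1)(9)² = 40.5 J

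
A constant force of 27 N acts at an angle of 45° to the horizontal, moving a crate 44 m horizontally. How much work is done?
W = F·d·cosθ = (27)(44)cos(45°) = 840.0 J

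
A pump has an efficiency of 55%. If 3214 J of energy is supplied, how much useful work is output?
W_out = η·W_in = 0.55·3214 = 1767.7 J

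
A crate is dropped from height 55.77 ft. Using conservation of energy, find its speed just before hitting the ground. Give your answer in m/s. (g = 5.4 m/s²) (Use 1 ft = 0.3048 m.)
Convert to SI: h = 16.9987 m
mgh = ½mv² ⇒ v = √(2gh) = √(2·5.4·16.9987) = 13.55 m/s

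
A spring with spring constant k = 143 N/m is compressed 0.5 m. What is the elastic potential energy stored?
PE = ½kx² = ½(143)(0.5)² = 17.88 J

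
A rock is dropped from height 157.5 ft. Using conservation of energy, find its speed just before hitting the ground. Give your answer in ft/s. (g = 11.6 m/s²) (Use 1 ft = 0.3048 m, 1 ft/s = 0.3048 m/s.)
Convert to SI: h = 48.006 m
mgh = ½mv² ⇒ v = √(2gh) = √(2·11.6·48.006) = 33.3727 m/s = 109.5 ft/s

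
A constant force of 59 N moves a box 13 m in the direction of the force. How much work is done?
W = F·d = (59)(13) = 767.0 J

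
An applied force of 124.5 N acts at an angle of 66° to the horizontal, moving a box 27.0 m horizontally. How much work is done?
W = F·d·cosθ = (124.5)(27.0)cos(66°) = 1367 J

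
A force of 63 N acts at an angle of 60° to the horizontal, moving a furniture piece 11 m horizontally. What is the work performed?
W = F·d·cosθ = (63)(11)cos(60°) = 346.5 J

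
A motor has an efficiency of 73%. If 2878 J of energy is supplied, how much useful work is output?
W_out = η·W_in = 0.73·2878 = 2100.94 J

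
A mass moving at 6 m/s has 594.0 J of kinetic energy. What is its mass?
m = 2·KE/v² = 2·594.0/(6)² = 33.0 kg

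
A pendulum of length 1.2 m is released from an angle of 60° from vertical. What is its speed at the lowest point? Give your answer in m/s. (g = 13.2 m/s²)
h = L(1 − cosθ) = 1.2(1 − cos60°) = 0.6 m
v = √(2gh) = √(2·13.2·0.6) = 3.98 m/s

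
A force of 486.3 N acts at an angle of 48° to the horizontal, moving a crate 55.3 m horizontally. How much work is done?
W = F·d·cosθ = (486.3)(55.3)cos(48°) = 17990 J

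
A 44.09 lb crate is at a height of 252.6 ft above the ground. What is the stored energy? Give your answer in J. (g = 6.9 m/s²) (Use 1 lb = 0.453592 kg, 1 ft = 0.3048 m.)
Convert to SI: m = 19.9989 kg, h = 76.9925 m
PE = mgh = (19.9989)(6.9)(76.9925) = 10620 J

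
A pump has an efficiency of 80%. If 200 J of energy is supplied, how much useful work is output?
W_out = η·W_in = 0.8·200 = 160.0 J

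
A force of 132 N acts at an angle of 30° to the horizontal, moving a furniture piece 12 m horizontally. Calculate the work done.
W = F·d·cosθ = (132)(12)cos(30°) = 1372 J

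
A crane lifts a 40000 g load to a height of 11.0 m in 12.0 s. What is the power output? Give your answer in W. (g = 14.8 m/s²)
Convert to SI: m = 40.0 kg, h = 11.0 m, t = 12.0 s
P = mgh/t = (40.0)(14.8)(11.0)/12.0 = 542.7 W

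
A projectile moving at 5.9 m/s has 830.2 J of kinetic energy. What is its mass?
m = 2·KE/v² = 2·830.2/(5.9)² = 47.7 kg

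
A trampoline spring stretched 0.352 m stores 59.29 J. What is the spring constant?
k = 2·PE/x² = 2·59.29/(0.352)² = 957.0 N/m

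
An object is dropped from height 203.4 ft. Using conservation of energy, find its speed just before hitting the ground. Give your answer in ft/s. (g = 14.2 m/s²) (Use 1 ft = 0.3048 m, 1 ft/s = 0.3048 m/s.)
Convert to SI: h = 61.9963 m
mgh = ½mv² ⇒ v = √(2gh) = √(2·14.2·61.9963) = 41.9606 m/s = 137.7 ft/s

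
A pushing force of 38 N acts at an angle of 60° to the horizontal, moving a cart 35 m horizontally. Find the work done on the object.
W = F·d·cosθ = (38)(35)cos(60°) = 665.0 J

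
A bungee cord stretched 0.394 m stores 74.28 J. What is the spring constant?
k = 2·PE/x² = 2·74.28/(0.394)² = 957.0 N/m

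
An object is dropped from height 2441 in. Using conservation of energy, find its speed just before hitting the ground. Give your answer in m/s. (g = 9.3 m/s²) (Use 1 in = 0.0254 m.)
Convert to SI: h = 62.0014 m
mgh = ½mv² ⇒ v = √(2gh) = √(2·9.3·62.0014) = 33.96 m/s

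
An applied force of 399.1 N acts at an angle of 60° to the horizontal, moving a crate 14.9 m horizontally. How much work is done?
W = F·d·cosθ = (399.1)(14.9)cos(60°) = 2973 J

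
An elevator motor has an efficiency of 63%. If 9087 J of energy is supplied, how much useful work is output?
W_out = η·W_in = 0.63·9087 = 5724.81 J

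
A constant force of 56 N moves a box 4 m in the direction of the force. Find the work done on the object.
W = F·d = (56)(4) = 224.0 J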